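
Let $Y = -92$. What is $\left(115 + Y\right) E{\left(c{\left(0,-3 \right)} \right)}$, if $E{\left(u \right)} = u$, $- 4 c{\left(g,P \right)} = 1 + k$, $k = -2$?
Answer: $\frac{23}{4} \approx 5.75$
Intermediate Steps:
$c{\left(g,P \right)} = \frac{1}{4}$ ($c{\left(g,P \right)} = - \frac{1 - 2}{4} = \left(- \frac{1}{4}\right) \left(-1\right) = \frac{1}{4}$)
$\left(115 + Y\right) E{\left(c{\left(0,-3 \right)} \right)} = \left(115 - 92\right) \frac{1}{4} = 23 \cdot \frac{1}{4} = \frac{23}{4}$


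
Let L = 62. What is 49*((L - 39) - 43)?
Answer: -980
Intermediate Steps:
49*((L - 39) - 43) = 49*((62 - 39) - 43) = 49*(23 - 43) = 49*(-20) = -980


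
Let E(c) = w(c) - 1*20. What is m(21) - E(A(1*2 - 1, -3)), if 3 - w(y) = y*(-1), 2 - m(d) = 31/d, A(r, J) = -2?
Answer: 410/21 ≈ 19.524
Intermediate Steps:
m(d) = 2 - 31/d
w(y) = 3 + y (w(y) = 3 - y*(-1) = 3 - (-1)*y = 3 + y)
E(c) = -17 + c (E(c) = (3 + c) - 1*20 = (3 + c) - 20 = -17 + c)
m(21) - E(A(1*2 - 1, -3)) = (2 - 31/21) - (-17 - 2) = (2 - 31*1/21) - 1*(-19) = (2 - 31/21) + 19 = 11/21 + 19 = 410/21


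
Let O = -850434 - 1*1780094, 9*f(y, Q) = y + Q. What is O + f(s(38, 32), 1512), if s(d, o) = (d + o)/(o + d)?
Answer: -23673239/9 ≈ -2.6304e+6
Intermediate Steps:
s(d, o) = 1 (s(d, o) = (d + o)/(d + o) = 1)
f(y, Q) = Q/9 + y/9 (f(y, Q) = (y + Q)/9 = (Q + y)/9 = Q/9 + y/9)
O = -2630528 (O = -850434 - 1780094 = -2630528)
O + f(s(38, 32), 1512) = -2630528 + ((1/9)*1512 + (1/9)*1) = -2630528 + (168 + 1/9) = -2630528 + 1513/9 = -23673239/9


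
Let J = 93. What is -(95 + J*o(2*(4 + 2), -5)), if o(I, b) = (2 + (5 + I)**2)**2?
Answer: -7875428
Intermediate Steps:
-(95 + J*o(2*(4 + 2), -5)) = -(95 + 93*(2 + (5 + 2*(4 + 2))**2)**2) = -(95 + 93*(2 + (5 + 2*6)**2)**2) = -(95 + 93*(2 + (5 + 12)**2)**2) = -(95 + 93*(2 + 17**2)**2) = -(95 + 93*(2 + 289)**2) = -(95 + 93*291**2) = -(95 + 93*84681) = -(95 + 7875333) = -1*7875428 = -7875428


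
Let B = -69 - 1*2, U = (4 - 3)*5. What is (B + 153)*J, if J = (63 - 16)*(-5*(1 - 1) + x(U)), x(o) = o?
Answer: 19270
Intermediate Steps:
U = 5 (U = 1*5 = 5)
B = -71 (B = -69 - 2 = -71)
J = 235 (J = (63 - 16)*(-5*(1 - 1) + 5) = 47*(-5*0 + 5) = 47*(0 + 5) = 47*5 = 235)
(B + 153)*J = (-71 + 153)*235 = 82*235 = 19270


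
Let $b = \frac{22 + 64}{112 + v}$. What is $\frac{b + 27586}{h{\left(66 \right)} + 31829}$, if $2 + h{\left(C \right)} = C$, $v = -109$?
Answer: $\frac{82844}{95679} \approx 0.86585$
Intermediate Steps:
$b = \frac{86}{3}$ ($b = \frac{22 + 64}{112 - 109} = \frac{1}{3} \cdot 86 = \frac{86}{3} \approx 28.667$)
$h{\left(C \right)} = -2 + C$
$\frac{b + 27586}{h{\left(66 \right)} + 31829} = \frac{\frac{86}{3} + 27586}{\left(-2 + 66\right) + 31829} = \frac{82844}{3 \left(64 + 31829\right)} = \frac{82844}{3 \cdot 31893} = \frac{82844}{3} \cdot \frac{1}{31893} = \frac{82844}{95679}$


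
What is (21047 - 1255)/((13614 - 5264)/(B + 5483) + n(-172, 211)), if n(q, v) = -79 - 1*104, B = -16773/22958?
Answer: -2491059536272/22841035903 ≈ -109.06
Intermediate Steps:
B = -16773/22958 (B = -16773*1/22958 = -16773/22958 ≈ -0.73059)
n(q, v) = -183 (n(q, v) = -79 - 104 = -183)
(21047 - 1255)/((13614 - 5264)/(B + 5483) + n(-172, 211)) = (21047 - 1255)/((13614 - 5264)/(-16773/22958 + 5483) - 183) = 19792/(8350/(125861941/22958) - 183) = 19792/(8350*(22958/125861941) - 183) = 19792/(191699300/125861941 - 183) = 19792/(-22841035903/125861941) = 19792*(-125861941/22841035903) = -2491059536272/22841035903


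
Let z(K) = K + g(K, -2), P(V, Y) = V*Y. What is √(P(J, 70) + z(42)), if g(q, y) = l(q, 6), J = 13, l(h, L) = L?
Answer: √958 ≈ 30.952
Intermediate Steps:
g(q, y) = 6
z(K) = 6 + K (z(K) = K + 6 = 6 + K)
√(P(J, 70) + z(42)) = √(13*70 + (6 + 42)) = √(910 + 48) = √958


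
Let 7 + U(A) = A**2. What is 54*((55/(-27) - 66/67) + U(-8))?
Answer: 195292/67 ≈ 2914.8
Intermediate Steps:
U(A) = -7 + A**2
54*((55/(-27) - 66/67) + U(-8)) = 54*((55/(-27) - 66/67) + (-7 + (-8)**2)) = 54*((55*(-1/27) - 66*1/67) + (-7 + 64)) = 54*((-55/27 - 66/67) + 57) = 54*(-5467/1809 + 57) = 54*(97646/1809) = 195292/67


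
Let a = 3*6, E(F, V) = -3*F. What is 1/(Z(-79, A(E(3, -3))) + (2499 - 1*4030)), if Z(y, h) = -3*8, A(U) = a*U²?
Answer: -1/1555 ≈ -0.00064309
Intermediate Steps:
a = 18
A(U) = 18*U²
Z(y, h) = -24
1/(Z(-79, A(E(3, -3))) + (2499 - 1*4030)) = 1/(-24 + (2499 - 1*4030)) = 1/(-24 + (2499 - 4030)) = 1/(-24 - 1531) = 1/(-1555) = -1/1555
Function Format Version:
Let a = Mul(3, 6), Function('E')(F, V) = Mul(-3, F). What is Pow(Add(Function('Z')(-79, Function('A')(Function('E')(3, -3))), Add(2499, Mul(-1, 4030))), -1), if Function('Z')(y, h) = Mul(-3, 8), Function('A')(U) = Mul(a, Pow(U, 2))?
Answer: Rational(-1, 1555) ≈ -0.00064309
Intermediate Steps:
a = 18
Function('A')(U) = Mul(18, Pow(U, 2))
Function('Z')(y, h) = -24
Pow(Add(Function('Z')(-79, Function('A')(Function('E')(3, -3))), Add(2499, Mul(-1, 4030))), -1) = Pow(Add(-24, Add(2499, Mul(-1, 4030))), -1) = Pow(Add(-24, Add(2499, -4030)), -1) = Pow(Add(-24, -1531), -1) = Pow(-1555, -1) = Rational(-1, 1555)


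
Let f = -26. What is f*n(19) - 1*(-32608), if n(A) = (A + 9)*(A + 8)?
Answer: 12952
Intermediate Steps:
n(A) = (8 + A)*(9 + A) (n(A) = (9 + A)*(8 + A) = (8 + A)*(9 + A))
f*n(19) - 1*(-32608) = -26*(72 + 19² + 17*19) - 1*(-32608) = -26*(72 + 361 + 323) + 32608 = -26*756 + 32608 = -19656 + 32608 = 12952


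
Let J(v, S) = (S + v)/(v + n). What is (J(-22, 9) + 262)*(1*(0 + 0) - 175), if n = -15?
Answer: -1698725/37 ≈ -45912.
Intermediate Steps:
J(v, S) = (S + v)/(-15 + v) (J(v, S) = (S + v)/(v - 15) = (S + v)/(-15 + v))
(J(-22, 9) + 262)*(1*(0 + 0) - 175) = ((9 - 22)/(-15 - 22) + 262)*(1*(0 + 0) - 175) = (-13/(-37) + 262)*(1*0 - 175) = (-1/37*(-13) + 262)*(0 - 175) = (13/37 + 262)*(-175) = (9707/37)*(-175) = -1698725/37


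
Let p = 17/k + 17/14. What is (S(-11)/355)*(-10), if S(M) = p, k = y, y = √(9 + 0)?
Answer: -289/1491 ≈ -0.19383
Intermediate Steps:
y = 3 (y = √9 = 3)
k = 3
p = 289/42 (p = 17/3 + 17/14 = 289/42 ≈ 6.8810)
S(M) = 289/42
(S(-11)/355)*(-10) = ((289/42)/355)*(-10) = ((289/42)*(1/355))*(-10) = (289/14910)*(-10) = -289/1491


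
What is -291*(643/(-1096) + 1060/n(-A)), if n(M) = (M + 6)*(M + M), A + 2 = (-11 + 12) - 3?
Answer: -4038789/1096 ≈ -3685.0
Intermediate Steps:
A = -4 (A = -2 + ((-11 + 12) - 3) = -2 + (1 - 3) = -2 - 2 = -4)
n(M) = 2*M*(6 + M) (n(M) = (6 + M)*(2*M) = 2*M*(6 + M))
-291*(643/(-1096) + 1060/n(-A)) = -291*(643/(-1096) + 1060/((2*(-1*(-4))*(6 - 1*(-4))))) = -291*(643*(-1/1096) + 1060/((2*4*(6 + 4)))) = -291*(-643/1096 + 1060/((2*4*10))) = -291*(-643/1096 + 1060/80) = -291*(-643/1096 + 1060*(1/80)) = -291*(-643/1096 + 53/4) = -291*13879/1096 = -4038789/1096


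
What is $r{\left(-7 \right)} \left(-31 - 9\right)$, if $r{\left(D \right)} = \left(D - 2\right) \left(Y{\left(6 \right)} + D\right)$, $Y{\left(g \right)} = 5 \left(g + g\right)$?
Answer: $19080$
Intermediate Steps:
$Y{\left(g \right)} = 10 g$ ($Y{\left(g \right)} = 5 \cdot 2 g = 10 g$)
$r{\left(D \right)} = \left(-2 + D\right) \left(60 + D\right)$ ($r{\left(D \right)} = \left(D - 2\right) \left(10 \cdot 6 + D\right) = \left(-2 + D\right) \left(60 + D\right)$)
$r{\left(-7 \right)} \left(-31 - 9\right) = \left(-120 + \left(-7\right)^{2} + 58 \left(-7\right)\right) \left(-31 - 9\right) = \left(-120 + 49 - 406\right) \left(-40\right) = \left(-477\right) \left(-40\right) = 19080$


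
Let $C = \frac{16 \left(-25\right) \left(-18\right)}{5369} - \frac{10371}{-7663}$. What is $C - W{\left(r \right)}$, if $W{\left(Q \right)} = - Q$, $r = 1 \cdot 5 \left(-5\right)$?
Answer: $- \frac{917710676}{41142647} \approx -22.306$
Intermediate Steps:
$r = -25$ ($r = 5 \left(-5\right) = -25$)
$C = \frac{110855499}{41142647}$ ($C = \left(-400\right) \left(-18\right) \frac{1}{5369} - - \frac{10371}{7663} = 7200 \cdot \frac{1}{5369} + \frac{10371}{7663} = \frac{7200}{5369} + \frac{10371}{7663} = \frac{110855499}{41142647} \approx 2.6944$)
$C - W{\left(r \right)} = \frac{110855499}{41142647} - \left(-1\right) \left(-25\right) = \frac{110855499}{41142647} - 25 = - \frac{917710676}{41142647}$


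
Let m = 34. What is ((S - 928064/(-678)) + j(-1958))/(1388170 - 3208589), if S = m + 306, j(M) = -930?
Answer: -264022/617122041 ≈ -0.00042783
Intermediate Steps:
S = 340 (S = 34 + 306 = 340)
((S - 928064/(-678)) + j(-1958))/(1388170 - 3208589) = ((340 - 928064/(-678)) - 930)/(1388170 - 3208589) = ((340 - 928064*(-1)/678) - 930)/(-1820419) = ((340 - 1088*(-853/678)) - 930)*(-1/1820419) = ((340 + 464032/339) - 930)*(-1/1820419) = (579292/339 - 930)*(-1/1820419) = (264022/339)*(-1/1820419) = -264022/617122041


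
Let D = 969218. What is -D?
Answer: -969218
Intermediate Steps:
-D = -1*969218 = -969218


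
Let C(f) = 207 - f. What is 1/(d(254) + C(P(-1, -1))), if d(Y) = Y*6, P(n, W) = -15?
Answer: 1/1746 ≈ 0.00057274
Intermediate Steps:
d(Y) = 6*Y
1/(d(254) + C(P(-1, -1))) = 1/(6*254 + (207 - 1*(-15))) = 1/(1524 + (207 + 15)) = 1/(1524 + 222) = 1/1746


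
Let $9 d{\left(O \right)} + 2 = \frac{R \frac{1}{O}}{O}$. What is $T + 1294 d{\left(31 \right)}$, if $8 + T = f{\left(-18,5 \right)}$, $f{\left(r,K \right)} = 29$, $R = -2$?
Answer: $- \frac{2308027}{8649} \approx -266.85$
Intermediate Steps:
$d{\left(O \right)} = - \frac{2}{9} - \frac{2}{9 O^{2}}$ ($d{\left(O \right)} = - \frac{2}{9} + \frac{- \frac{2}{O} \frac{1}{O}}{9} = - \frac{2}{9} + \frac{\left(-2\right) \frac{1}{O^{2}}}{9} = - \frac{2}{9} - \frac{2}{9 O^{2}}$)
$T = 21$ ($T = -8 + 29 = 21$)
$T + 1294 d{\left(31 \right)} = 21 + 1294 \left(- \frac{2}{9} - \frac{2}{9 \cdot 961}\right) = 21 + 1294 \left(- \frac{2}{9} - \frac{2}{8649}\right) = 21 + 1294 \left(- \frac{1924}{8649}\right) = 21 - \frac{2489656}{8649} = - \frac{2308027}{8649}$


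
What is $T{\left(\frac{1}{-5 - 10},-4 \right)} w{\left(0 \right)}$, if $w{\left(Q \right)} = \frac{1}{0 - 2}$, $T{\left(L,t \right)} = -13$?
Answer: $\frac{13}{2} \approx 6.5$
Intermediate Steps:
$w{\left(Q \right)} = - \frac{1}{2}$ ($w{\left(Q \right)} = \frac{1}{-2} = - \frac{1}{2}$)
$T{\left(\frac{1}{-5 - 10},-4 \right)} w{\left(0 \right)} = \left(-13\right) \left(- \frac{1}{2}\right) = \frac{13}{2}$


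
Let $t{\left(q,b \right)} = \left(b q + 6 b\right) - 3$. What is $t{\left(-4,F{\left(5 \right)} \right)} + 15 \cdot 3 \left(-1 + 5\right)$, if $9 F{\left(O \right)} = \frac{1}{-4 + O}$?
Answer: $\frac{1595}{9} \approx 177.22$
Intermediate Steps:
$F{\left(O \right)} = \frac{1}{9 \left(-4 + O\right)}$
$t{\left(q,b \right)} = -3 + 6 b + b q$ ($t{\left(q,b \right)} = \left(6 b + b q\right) - 3 = -3 + 6 b + b q$)
$t{\left(-4,F{\left(5 \right)} \right)} + 15 \cdot 3 \left(-1 + 5\right) = \left(-3 + 6 \frac{1}{9 \left(-4 + 5\right)} + \frac{1}{9 \left(-4 + 5\right)} \left(-4\right)\right) + 15 \cdot 3 \left(-1 + 5\right) = \left(-3 + 6 \frac{1}{9 \cdot 1} + \frac{1}{9 \cdot 1} \left(-4\right)\right) + 15 \cdot 3 \cdot 4 = \left(-3 + 6 \cdot \frac{1}{9} \cdot 1 + \frac{1}{9} \cdot 1 \left(-4\right)\right) + 15 \cdot 12 = \left(-3 + 6 \cdot \frac{1}{9} + \frac{1}{9} \left(-4\right)\right) + 180 = \left(-3 + \frac{2}{3} - \frac{4}{9}\right) + 180 = - \frac{25}{9} + 180 = \frac{1595}{9}$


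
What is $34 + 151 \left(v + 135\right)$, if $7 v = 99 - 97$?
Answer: $\frac{143235}{7} \approx 20462.0$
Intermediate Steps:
$v = \frac{2}{7}$ ($v = \frac{99 - 97}{7} = \frac{1}{7} \cdot 2 = \frac{2}{7} \approx 0.28571$)
$34 + 151 \left(v + 135\right) = 34 + 151 \left(\frac{2}{7} + 135\right) = 34 + 151 \cdot \frac{947}{7} = 34 + \frac{142997}{7} = \frac{143235}{7}$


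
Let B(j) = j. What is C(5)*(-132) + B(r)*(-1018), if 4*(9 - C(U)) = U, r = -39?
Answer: 38679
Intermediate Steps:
C(U) = 9 - U/4
C(5)*(-132) + B(r)*(-1018) = (9 - 1/4*5)*(-132) - 39*(-1018) = (9 - 5/4)*(-132) + 39702 = (31/4)*(-132) + 39702 = -1023 + 39702 = 38679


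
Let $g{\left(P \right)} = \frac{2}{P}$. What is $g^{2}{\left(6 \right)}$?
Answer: $\frac{1}{9} \approx 0.11111$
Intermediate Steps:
$g^{2}{\left(6 \right)} = \left(\frac{2}{6}\right)^{2} = \left(2 \cdot \frac{1}{6}\right)^{2} = \left(\frac{1}{3}\right)^{2} = \frac{1}{9}$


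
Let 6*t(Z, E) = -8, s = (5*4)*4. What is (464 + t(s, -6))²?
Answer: 1926544/9 ≈ 2.1406e+5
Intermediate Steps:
s = 80 (s = 20*4 = 80)
t(Z, E) = -4/3 (t(Z, E) = (⅙)*(-8) = -4/3)
(464 + t(s, -6))² = (464 - 4/3)² = (1388/3)² = 1926544/9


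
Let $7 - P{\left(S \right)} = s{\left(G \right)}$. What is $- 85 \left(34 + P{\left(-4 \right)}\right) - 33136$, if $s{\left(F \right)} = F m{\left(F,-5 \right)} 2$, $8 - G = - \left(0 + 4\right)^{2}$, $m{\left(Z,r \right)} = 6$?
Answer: $-12141$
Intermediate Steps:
$G = 24$ ($G = 8 - - \left(0 + 4\right)^{2} = 8 - - 4^{2} = 8 - \left(-1\right) 16 = 8 - -16 = 8 + 16 = 24$)
$s{\left(F \right)} = 12 F$ ($s{\left(F \right)} = F 6 \cdot 2 = 6 F 2 = 12 F$)
$P{\left(S \right)} = -281$ ($P{\left(S \right)} = 7 - 12 \cdot 24 = 7 - 288 = -281$)
$- 85 \left(34 + P{\left(-4 \right)}\right) - 33136 = - 85 \left(34 - 281\right) - 33136 = \left(-85\right) \left(-247\right) - 33136 = 20995 - 33136 = -12141$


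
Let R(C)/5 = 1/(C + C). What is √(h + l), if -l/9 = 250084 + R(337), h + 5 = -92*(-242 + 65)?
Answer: I*√1015069303982/674 ≈ 1494.8*I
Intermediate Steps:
h = 16279 (h = -5 - 92*(-242 + 65) = -5 - 92*(-177) = -5 + 16284 = 16279)
R(C) = 5/(2*C) (R(C) = 5/(C + C) = 5/((2*C)) = 5*(1/(2*C)) = 5/(2*C))
l = -1517009589/674 (l = -9*(250084 + (5/2)/337) = -9*(250084 + (5/2)*(1/337)) = -9*(250084 + 5/674) = -9*168556621/674 = -1517009589/674 ≈ -2.2508e+6)
√(h + l) = √(16279 - 1517009589/674) = √(-1506037543/674) = I*√1015069303982/674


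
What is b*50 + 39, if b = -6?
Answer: -261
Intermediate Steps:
b*50 + 39 = -6*50 + 39 = -300 + 39 = -261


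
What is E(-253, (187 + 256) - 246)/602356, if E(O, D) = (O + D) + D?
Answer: 141/602356 ≈ 0.00023408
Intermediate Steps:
E(O, D) = O + 2*D (E(O, D) = (D + O) + D = O + 2*D)
E(-253, (187 + 256) - 246)/602356 = (-253 + 2*((187 + 256) - 246))/602356 = (-253 + 2*(443 - 246))*(1/602356) = (-253 + 2*197)*(1/602356) = (-253 + 394)*(1/602356) = 141*(1/602356) = 141/602356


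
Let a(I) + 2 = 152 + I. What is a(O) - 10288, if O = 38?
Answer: -10100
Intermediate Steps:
a(I) = 150 + I (a(I) = -2 + (152 + I) = 150 + I)
a(O) - 10288 = (150 + 38) - 10288 = 188 - 10288 = -10100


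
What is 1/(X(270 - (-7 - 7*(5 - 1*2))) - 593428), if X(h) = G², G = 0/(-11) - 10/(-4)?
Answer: -4/2373687 ≈ -1.6851e-6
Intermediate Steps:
G = 5/2 (G = 0*(-1/11) - 10*(-¼) = 0 + 5/2 = 5/2 ≈ 2.5000)
X(h) = 25/4 (X(h) = (5/2)² = 25/4)
1/(X(270 - (-7 - 7*(5 - 1*2))) - 593428) = 1/(25/4 - 593428) = 1/(-2373687/4) = -4/2373687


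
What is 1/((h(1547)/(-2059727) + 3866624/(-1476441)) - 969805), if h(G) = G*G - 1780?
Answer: -3041065391607/2949251917101102472 ≈ -1.0311e-6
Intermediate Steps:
h(G) = -1780 + G² (h(G) = G² - 1780 = -1780 + G²)
1/((h(1547)/(-2059727) + 3866624/(-1476441)) - 969805) = 1/(((-1780 + 1547²)/(-2059727) + 3866624/(-1476441)) - 969805) = 1/(((-1780 + 2393209)*(-1/2059727) + 3866624*(-1/1476441)) - 969805) = 1/((2391429*(-1/2059727) - 3866624/1476441) - 969805) = 1/((-2391429/2059727 - 3866624/1476441) - 969805) = 1/(-11494993675837/3041065391607 - 969805) = 1/(-2949251917101102472/3041065391607) = -3041065391607/2949251917101102472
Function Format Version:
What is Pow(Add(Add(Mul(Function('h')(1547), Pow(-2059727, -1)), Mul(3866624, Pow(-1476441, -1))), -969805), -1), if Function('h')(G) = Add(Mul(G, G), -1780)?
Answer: Rational(-3041065391607, 2949251917101102472) ≈ -1.0311e-6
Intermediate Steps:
Function('h')(G) = Add(-1780, Pow(G, 2)) (Function('h')(G) = Add(Pow(G, 2), -1780) = Add(-1780, Pow(G, 2)))
Pow(Add(Add(Mul(Function('h')(1547), Pow(-2059727, -1)), Mul(3866624, Pow(-1476441, -1))), -969805), -1) = Pow(Add(Add(Mul(Add(-1780, Pow(1547, 2)), Pow(-2059727, -1)), Mul(3866624, Pow(-1476441, -1))), -969805), -1) = Pow(Add(Add(Mul(Add(-1780, 2393209), Rational(-1, 2059727)), Mul(3866624, Rational(-1, 1476441))), -969805), -1) = Pow(Add(Add(Mul(2391429, Rational(-1, 2059727)), Rational(-3866624, 1476441)), -969805), -1) = Pow(Add(Add(Rational(-2391429, 2059727), Rational(-3866624, 1476441)), -969805), -1) = Pow(Add(Rational(-11494993675837, 3041065391607), -969805), -1) = Pow(Rational(-2949251917101102472, 3041065391607), -1) = Rational(-3041065391607, 2949251917101102472)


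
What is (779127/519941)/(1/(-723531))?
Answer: -563722537437/519941 ≈ -1.0842e+6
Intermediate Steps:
(779127/519941)/(1/(-723531)) = (779127*(1/519941))/(-1/723531) = (779127/519941)*(-723531) = -563722537437/519941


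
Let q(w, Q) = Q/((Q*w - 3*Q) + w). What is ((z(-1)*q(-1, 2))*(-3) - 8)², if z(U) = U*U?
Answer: 484/9 ≈ 53.778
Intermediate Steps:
z(U) = U²
q(w, Q) = Q/(w - 3*Q + Q*w) (q(w, Q) = Q/((-3*Q + Q*w) + w) = Q/(w - 3*Q + Q*w))
((z(-1)*q(-1, 2))*(-3) - 8)² = (((-1)²*(2/(-1 - 3*2 + 2*(-1))))*(-3) - 8)² = ((1*(2/(-1 - 6 - 2)))*(-3) - 8)² = ((1*(2/(-9)))*(-3) - 8)² = ((1*(2*(-⅑)))*(-3) - 8)² = ((1*(-2/9))*(-3) - 8)² = (-2/9*(-3) - 8)² = (⅔ - 8)² = (-22/3)² = 484/9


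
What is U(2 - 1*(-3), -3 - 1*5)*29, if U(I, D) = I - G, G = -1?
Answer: 174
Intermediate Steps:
U(I, D) = 1 + I (U(I, D) = I - 1*(-1) = I + 1 = 1 + I)
U(2 - 1*(-3), -3 - 1*5)*29 = (1 + (2 - 1*(-3)))*29 = (1 + (2 + 3))*29 = (1 + 5)*29 = 6*29 = 174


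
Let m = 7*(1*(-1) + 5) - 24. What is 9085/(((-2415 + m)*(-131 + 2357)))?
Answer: -9085/5366886 ≈ -0.0016928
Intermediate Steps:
m = 4 (m = 7*(-1 + 5) - 24 = 7*4 - 24 = 28 - 24 = 4)
9085/(((-2415 + m)*(-131 + 2357))) = 9085/(((-2415 + 4)*(-131 + 2357))) = 9085/((-2411*2226)) = 9085/(-5366886) = 9085*(-1/5366886) = -9085/5366886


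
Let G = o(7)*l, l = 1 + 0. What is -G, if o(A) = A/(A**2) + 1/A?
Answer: -2/7 ≈ -0.28571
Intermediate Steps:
o(A) = 2/A (o(A) = A/A**2 + 1/A = 1/A + 1/A = 2/A)
l = 1
G = 2/7 (G = (2/7)*1 = 2/7 ≈ 0.28571)
-G = -1*2/7 = -2/7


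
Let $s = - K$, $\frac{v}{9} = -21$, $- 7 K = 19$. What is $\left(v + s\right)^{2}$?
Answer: $\frac{1700416}{49} \approx 34702.0$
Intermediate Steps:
$K = - \frac{19}{7}$ ($K = \left(- \frac{1}{7}\right) 19 = - \frac{19}{7} \approx -2.7143$)
$v = -189$ ($v = 9 \left(-21\right) = -189$)
$s = \frac{19}{7}$ ($s = \left(-1\right) \left(- \frac{19}{7}\right) = \frac{19}{7} \approx 2.7143$)
$\left(v + s\right)^{2} = \left(-189 + \frac{19}{7}\right)^{2} = \left(- \frac{1304}{7}\right)^{2} = \frac{1700416}{49}$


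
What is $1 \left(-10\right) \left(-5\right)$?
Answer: $50$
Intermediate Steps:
$1 \left(-10\right) \left(-5\right) = \left(-10\right) \left(-5\right) = 50$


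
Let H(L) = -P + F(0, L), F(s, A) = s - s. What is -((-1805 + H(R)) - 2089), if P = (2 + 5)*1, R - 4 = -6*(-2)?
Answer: 3901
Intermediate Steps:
R = 16 (R = 4 - 6*(-2) = 4 + 12 = 16)
P = 7 (P = 7*1 = 7)
F(s, A) = 0
H(L) = -7 (H(L) = -1*7 + 0 = -7 + 0 = -7)
-((-1805 + H(R)) - 2089) = -((-1805 - 7) - 2089) = -(-1812 - 2089) = -1*(-3901) = 3901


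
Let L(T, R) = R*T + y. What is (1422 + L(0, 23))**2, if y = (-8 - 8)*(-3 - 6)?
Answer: 2452356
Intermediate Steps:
y = 144 (y = -16*(-9) = 144)
L(T, R) = 144 + R*T (L(T, R) = R*T + 144 = 144 + R*T)
(1422 + L(0, 23))**2 = (1422 + (144 + 23*0))**2 = (1422 + (144 + 0))**2 = (1422 + 144)**2 = 1566**2 = 2452356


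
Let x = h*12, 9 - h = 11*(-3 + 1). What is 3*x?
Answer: 1116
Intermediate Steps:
h = 31 (h = 9 - 11*(-3 + 1) = 9 - 11*(-2) = 9 - 1*(-22) = 9 + 22 = 31)
x = 372 (x = 31*12 = 372)
3*x = 3*372 = 1116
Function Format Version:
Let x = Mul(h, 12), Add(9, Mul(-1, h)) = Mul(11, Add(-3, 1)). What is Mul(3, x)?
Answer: 1116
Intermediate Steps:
h = 31 (h = Add(9, Mul(-1, Mul(11, Add(-3, 1)))) = Add(9, Mul(-1, Mul(11, -2))) = Add(9, Mul(-1, -22)) = Add(9, 22) = 31)
x = 372 (x = Mul(31, 12) = 372)
Mul(3, x) = Mul(3, 372) = 1116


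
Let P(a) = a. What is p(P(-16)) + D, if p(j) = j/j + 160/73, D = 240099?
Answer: 17527460/73 ≈ 2.4010e+5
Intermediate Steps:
p(j) = 233/73 (p(j) = 1 + 160*(1/73) = 1 + 160/73 = 233/73)
p(P(-16)) + D = 233/73 + 240099 = 17527460/73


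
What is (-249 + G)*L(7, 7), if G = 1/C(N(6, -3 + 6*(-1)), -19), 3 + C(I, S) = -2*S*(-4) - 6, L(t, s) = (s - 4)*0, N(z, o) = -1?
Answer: 0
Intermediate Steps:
L(t, s) = 0 (L(t, s) = (-4 + s)*0 = 0)
C(I, S) = -9 + 8*S (C(I, S) = -3 + (-2*S*(-4) - 6) = -3 + (8*S - 6) = -3 + (-6 + 8*S) = -9 + 8*S)
G = -1/161 (G = 1/(-9 + 8*(-19)) = 1/(-9 - 152) = 1/(-161) = -1/161 ≈ -0.0062112)
(-249 + G)*L(7, 7) = (-249 - 1/161)*0 = -40090/161*0 = 0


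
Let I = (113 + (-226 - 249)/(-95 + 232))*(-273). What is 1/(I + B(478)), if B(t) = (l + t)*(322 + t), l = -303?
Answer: 137/15083362 ≈ 9.0829e-6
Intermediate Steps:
I = -4096638/137 (I = (113 - 475/137)*(-273) = (15006/137)*(-273) = -4096638/137 ≈ -29902.)
B(t) = (-303 + t)*(322 + t)
1/(I + B(478)) = 1/(-4096638/137 + (-97566 + 478² + 19*478)) = 1/(-4096638/137 + (-97566 + 228484 + 9082)) = 1/(-4096638/137 + 140000) = 1/(15083362/137) = 137/15083362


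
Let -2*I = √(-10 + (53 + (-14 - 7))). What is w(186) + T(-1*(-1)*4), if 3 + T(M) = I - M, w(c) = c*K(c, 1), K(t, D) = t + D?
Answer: 34775 - √22/2 ≈ 34773.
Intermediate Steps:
K(t, D) = D + t
I = -√22/2 (I = -√(-10 + (53 + (-14 - 7)))/2 = -√(-10 + (53 - 21))/2 = -√(-10 + 32)/2 = -√22/2 ≈ -2.3452)
w(c) = c*(1 + c)
T(M) = -3 - M - √22/2 (T(M) = -3 + (-√22/2 - M) = -3 + (-M - √22/2) = -3 - M - √22/2)
w(186) + T(-1*(-1)*4) = 186*(1 + 186) + (-3 - (-1*(-1))*4 - √22/2) = 186*187 + (-3 - 4 - √22/2) = 34782 + (-3 - 1*4 - √22/2) = 34782 + (-3 - 4 - √22/2) = 34782 + (-7 - √22/2) = 34775 - √22/2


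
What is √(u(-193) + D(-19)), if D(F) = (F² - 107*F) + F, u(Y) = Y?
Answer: √2182 ≈ 46.712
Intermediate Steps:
D(F) = F² - 106*F
√(u(-193) + D(-19)) = √(-193 - 19*(-106 - 19)) = √(-193 - 19*(-125)) = √(-193 + 2375) = √2182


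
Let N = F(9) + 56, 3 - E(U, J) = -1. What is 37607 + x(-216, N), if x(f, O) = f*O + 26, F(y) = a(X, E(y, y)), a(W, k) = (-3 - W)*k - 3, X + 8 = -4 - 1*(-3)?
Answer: 21001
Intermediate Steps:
E(U, J) = 4 (E(U, J) = 3 - 1*(-1) = 3 + 1 = 4)
X = -9 (X = -8 + (-4 - 1*(-3)) = -8 + (-4 + 3) = -8 - 1 = -9)
a(W, k) = -3 + k*(-3 - W) (a(W, k) = k*(-3 - W) - 3 = -3 + k*(-3 - W))
F(y) = 21 (F(y) = -3 - 3*4 - 1*(-9)*4 = -3 - 12 + 36 = 21)
N = 77 (N = 21 + 56 = 77)
x(f, O) = 26 + O*f (x(f, O) = O*f + 26 = 26 + O*f)
37607 + x(-216, N) = 37607 + (26 + 77*(-216)) = 37607 + (26 - 16632) = 37607 - 16606 = 21001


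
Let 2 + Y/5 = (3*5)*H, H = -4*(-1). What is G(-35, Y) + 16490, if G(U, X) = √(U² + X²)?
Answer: 16490 + 5*√3413 ≈ 16782.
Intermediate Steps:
H = 4
Y = 290 (Y = -10 + 5*((3*5)*4) = -10 + 5*(15*4) = -10 + 5*60 = -10 + 300 = 290)
G(-35, Y) + 16490 = √((-35)² + 290²) + 16490 = √(1225 + 84100) + 16490 = √85325 + 16490 = 5*√3413 + 16490 = 16490 + 5*√3413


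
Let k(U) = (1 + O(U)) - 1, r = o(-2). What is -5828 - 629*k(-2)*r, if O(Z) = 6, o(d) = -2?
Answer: 1720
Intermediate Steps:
r = -2
k(U) = 6 (k(U) = (1 + 6) - 1 = 7 - 1 = 6)
-5828 - 629*k(-2)*r = -5828 - 3774*(-2) = -5828 - 629*(-12) = -5828 + 7548 = 1720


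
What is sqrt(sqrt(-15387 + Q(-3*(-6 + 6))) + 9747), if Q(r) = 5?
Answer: sqrt(9747 + I*sqrt(15382)) ≈ 98.729 + 0.6281*I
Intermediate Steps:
sqrt(sqrt(-15387 + Q(-3*(-6 + 6))) + 9747) = sqrt(sqrt(-15387 + 5) + 9747) = sqrt(sqrt(-15382) + 9747) = sqrt(I*sqrt(15382) + 9747) = sqrt(9747 + I*sqrt(15382))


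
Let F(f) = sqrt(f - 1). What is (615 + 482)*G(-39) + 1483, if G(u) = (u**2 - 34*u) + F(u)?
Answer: 3124642 + 2194*I*sqrt(10) ≈ 3.1246e+6 + 6938.0*I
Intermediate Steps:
F(f) = sqrt(-1 + f)
G(u) = u**2 + sqrt(-1 + u) - 34*u (G(u) = (u**2 - 34*u) + sqrt(-1 + u) = u**2 + sqrt(-1 + u) - 34*u)
(615 + 482)*G(-39) + 1483 = (615 + 482)*((-39)**2 + sqrt(-1 - 39) - 34*(-39)) + 1483 = 1097*(1521 + sqrt(-40) + 1326) + 1483 = 1097*(1521 + 2*I*sqrt(10) + 1326) + 1483 = 1097*(2847 + 2*I*sqrt(10)) + 1483 = (3123159 + 2194*I*sqrt(10)) + 1483 = 3124642 + 2194*I*sqrt(10)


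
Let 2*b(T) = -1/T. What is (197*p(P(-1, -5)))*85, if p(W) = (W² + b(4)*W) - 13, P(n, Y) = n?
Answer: -1590775/8 ≈ -1.9885e+5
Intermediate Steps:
b(T) = -1/(2*T) (b(T) = (-1/T)/2 = -1/(2*T))
p(W) = -13 + W² - W/8 (p(W) = (W² + (-½/4)*W) - 13 = (W² + (-½*¼)*W) - 13 = (W² - W/8) - 13 = -13 + W² - W/8)
(197*p(P(-1, -5)))*85 = (197*(-13 + (-1)² - ⅛*(-1)))*85 = (197*(-13 + 1 + ⅛))*85 = (197*(-95/8))*85 = -18715/8*85 = -1590775/8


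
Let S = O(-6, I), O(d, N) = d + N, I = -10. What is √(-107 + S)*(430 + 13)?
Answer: 443*I*√123 ≈ 4913.1*I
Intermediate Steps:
O(d, N) = N + d
S = -16 (S = -10 - 6 = -16)
√(-107 + S)*(430 + 13) = √(-107 - 16)*(430 + 13) = √(-123)*443 = (I*√123)*443 = 443*I*√123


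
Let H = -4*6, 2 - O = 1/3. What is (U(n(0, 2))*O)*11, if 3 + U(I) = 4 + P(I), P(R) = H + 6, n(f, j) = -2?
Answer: -935/3 ≈ -311.67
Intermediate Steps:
O = 5/3 (O = 2 - 1/3 = 5/3 ≈ 1.6667)
H = -24
P(R) = -18 (P(R) = -24 + 6 = -18)
U(I) = -17 (U(I) = -3 + (4 - 18) = -3 - 14 = -17)
(U(n(0, 2))*O)*11 = -17*5/3*11 = -85/3*11 = -935/3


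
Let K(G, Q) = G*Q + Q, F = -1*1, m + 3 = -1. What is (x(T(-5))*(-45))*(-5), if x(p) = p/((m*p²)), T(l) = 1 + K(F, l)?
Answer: -225/4 ≈ -56.250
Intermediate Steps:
m = -4 (m = -3 - 1 = -4)
F = -1
K(G, Q) = Q + G*Q
T(l) = 1 (T(l) = 1 + l*(1 - 1) = 1 + l*0 = 1 + 0 = 1)
x(p) = -1/(4*p) (x(p) = p/((-4*p²)) = p*(-1/(4*p²)) = -1/(4*p))
(x(T(-5))*(-45))*(-5) = (-¼/1*(-45))*(-5) = (-¼*1*(-45))*(-5) = -¼*(-45)*(-5) = (45/4)*(-5) = -225/4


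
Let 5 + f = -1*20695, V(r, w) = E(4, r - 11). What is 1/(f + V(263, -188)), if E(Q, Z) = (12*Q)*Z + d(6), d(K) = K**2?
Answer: -1/8568 ≈ -0.00011671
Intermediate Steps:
E(Q, Z) = 36 + 12*Q*Z (E(Q, Z) = (12*Q)*Z + 6**2 = 12*Q*Z + 36 = 36 + 12*Q*Z)
V(r, w) = -492 + 48*r (V(r, w) = 36 + 12*4*(r - 11) = 36 + 12*4*(-11 + r) = 36 + (-528 + 48*r) = -492 + 48*r)
f = -20700 (f = -5 - 1*20695 = -5 - 20695 = -20700)
1/(f + V(263, -188)) = 1/(-20700 + (-492 + 48*263)) = 1/(-20700 + (-492 + 12624)) = 1/(-20700 + 12132) = 1/(-8568) = -1/8568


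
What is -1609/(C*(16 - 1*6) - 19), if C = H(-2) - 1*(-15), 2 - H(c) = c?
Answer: -1609/171 ≈ -9.4094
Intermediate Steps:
H(c) = 2 - c
C = 19 (C = (2 - 1*(-2)) - 1*(-15) = (2 + 2) + 15 = 4 + 15 = 19)
-1609/(C*(16 - 1*6) - 19) = -1609/(19*(16 - 1*6) - 19) = -1609/(19*(16 - 6) - 19) = -1609/(19*10 - 19) = -1609/(190 - 19) = -1609/171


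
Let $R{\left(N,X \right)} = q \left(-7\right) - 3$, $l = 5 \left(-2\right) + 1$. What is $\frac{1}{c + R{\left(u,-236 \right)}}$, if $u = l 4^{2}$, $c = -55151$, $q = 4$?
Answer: $- \frac{1}{55182} \approx -1.8122 \cdot 10^{-5}$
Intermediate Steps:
$l = -9$ ($l = -10 + 1 = -9$)
$u = -144$ ($u = - 9 \cdot 4^{2} = \left(-9\right) 16 = -144$)
$R{\left(N,X \right)} = -31$ ($R{\left(N,X \right)} = 4 \left(-7\right) - 3 = -28 - 3 = -31$)
$\frac{1}{c + R{\left(u,-236 \right)}} = \frac{1}{-55151 - 31} = \frac{1}{-55182} = - \frac{1}{55182}$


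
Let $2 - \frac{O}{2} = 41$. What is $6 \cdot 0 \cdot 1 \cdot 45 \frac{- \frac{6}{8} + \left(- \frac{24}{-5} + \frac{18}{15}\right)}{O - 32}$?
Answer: $0$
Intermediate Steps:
$O = -78$ ($O = 4 - 82 = -78$)
$6 \cdot 0 \cdot 1 \cdot 45 \frac{- \frac{6}{8} + \left(- \frac{24}{-5} + \frac{18}{15}\right)}{O - 32} = 6 \cdot 0 \cdot 1 \cdot 45 \frac{- \frac{6}{8} + \left(- \frac{24}{-5} + \frac{18}{15}\right)}{-78 - 32} = 0 \cdot 1 \cdot 45 \frac{\left(-6\right) \frac{1}{8} + \left(\left(-24\right) \left(- \frac{1}{5}\right) + 18 \cdot \frac{1}{15}\right)}{-110} = 0 \cdot 45 \left(- \frac{3}{4} + \left(\frac{24}{5} + \frac{6}{5}\right)\right) \left(- \frac{1}{110}\right) = 0 \left(- \frac{3}{4} + 6\right) \left(- \frac{1}{110}\right) = 0 \cdot \frac{21}{4} \left(- \frac{1}{110}\right) = 0 \left(- \frac{21}{440}\right) = 0$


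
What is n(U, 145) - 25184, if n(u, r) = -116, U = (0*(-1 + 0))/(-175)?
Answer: -25300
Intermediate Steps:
U = 0 (U = (0*(-1))*(-1/175) = 0*(-1/175) = 0)
n(U, 145) - 25184 = -116 - 25184 = -25300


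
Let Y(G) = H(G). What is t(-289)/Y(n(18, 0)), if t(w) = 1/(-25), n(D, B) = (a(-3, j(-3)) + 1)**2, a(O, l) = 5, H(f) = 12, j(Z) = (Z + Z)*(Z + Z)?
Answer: -1/300 ≈ -0.0033333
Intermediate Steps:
j(Z) = 4*Z**2 (j(Z) = (2*Z)*(2*Z) = 4*Z**2)
n(D, B) = 36 (n(D, B) = (5 + 1)**2 = 6**2 = 36)
Y(G) = 12
t(w) = -1/25
t(-289)/Y(n(18, 0)) = -1/25/12 = -1/25*1/12 = -1/300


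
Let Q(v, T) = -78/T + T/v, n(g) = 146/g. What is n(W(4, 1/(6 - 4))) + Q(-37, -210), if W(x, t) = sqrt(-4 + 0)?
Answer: 7831/1295 - 73*I ≈ 6.0471 - 73.0*I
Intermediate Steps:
W(x, t) = 2*I (W(x, t) = sqrt(-4) = 2*I)
n(W(4, 1/(6 - 4))) + Q(-37, -210) = 146/((2*I)) + (-78/(-210) - 210/(-37)) = 146*(-I/2) + (-78*(-1/210) - 210*(-1/37)) = -73*I + (13/35 + 210/37) = -73*I + 7831/1295 = 7831/1295 - 73*I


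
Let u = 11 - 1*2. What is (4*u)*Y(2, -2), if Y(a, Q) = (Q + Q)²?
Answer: 576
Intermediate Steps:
Y(a, Q) = 4*Q² (Y(a, Q) = (2*Q)² = 4*Q²)
u = 9 (u = 11 - 2 = 9)
(4*u)*Y(2, -2) = (4*9)*(4*(-2)²) = 36*(4*4) = 36*16 = 576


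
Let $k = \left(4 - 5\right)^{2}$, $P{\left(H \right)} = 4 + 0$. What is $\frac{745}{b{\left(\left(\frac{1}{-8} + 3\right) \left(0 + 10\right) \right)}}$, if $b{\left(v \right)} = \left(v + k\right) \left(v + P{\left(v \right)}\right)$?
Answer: $\frac{11920}{15589} \approx 0.76464$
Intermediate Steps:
$P{\left(H \right)} = 4$
$k = 1$ ($k = \left(-1\right)^{2} = 1$)
$b{\left(v \right)} = \left(1 + v\right) \left(4 + v\right)$ ($b{\left(v \right)} = \left(v + 1\right) \left(v + 4\right) = \left(1 + v\right) \left(4 + v\right)$)
$\frac{745}{b{\left(\left(\frac{1}{-8} + 3\right) \left(0 + 10\right) \right)}} = \frac{745}{4 + \left(\left(\frac{1}{-8} + 3\right) \left(0 + 10\right)\right)^{2} + 5 \left(\frac{1}{-8} + 3\right) \left(0 + 10\right)} = \frac{745}{4 + \left(\left(- \frac{1}{8} + 3\right) 10\right)^{2} + 5 \left(- \frac{1}{8} + 3\right) 10} = \frac{745}{4 + \left(\frac{23}{8} \cdot 10\right)^{2} + 5 \cdot \frac{23}{8} \cdot 10} = \frac{745}{4 + \left(\frac{115}{4}\right)^{2} + 5 \cdot \frac{115}{4}} = \frac{745}{4 + \frac{13225}{16} + \frac{575}{4}} = \frac{745}{\frac{15589}{16}} = 745 \cdot \frac{16}{15589} = \frac{11920}{15589}$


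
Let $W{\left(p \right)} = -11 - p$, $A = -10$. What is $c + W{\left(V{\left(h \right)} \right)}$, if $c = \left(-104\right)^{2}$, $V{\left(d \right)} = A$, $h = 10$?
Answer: $10815$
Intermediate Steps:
$V{\left(d \right)} = -10$
$c = 10816$
$c + W{\left(V{\left(h \right)} \right)} = 10816 - 1 = 10815$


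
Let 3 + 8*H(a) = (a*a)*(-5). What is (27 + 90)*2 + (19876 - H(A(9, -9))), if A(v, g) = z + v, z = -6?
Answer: 20116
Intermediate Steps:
A(v, g) = -6 + v
H(a) = -3/8 - 5*a**2/8 (H(a) = -3/8 + ((a*a)*(-5))/8 = -3/8 + (a**2*(-5))/8 = -3/8 + (-5*a**2)/8 = -3/8 - 5*a**2/8)
(27 + 90)*2 + (19876 - H(A(9, -9))) = (27 + 90)*2 + (19876 - (-3/8 - 5*(-6 + 9)**2/8)) = 117*2 + (19876 - (-3/8 - 5/8*3**2)) = 234 + (19876 - (-3/8 - 5/8*9)) = 234 + (19876 - (-3/8 - 45/8)) = 234 + (19876 - 1*(-6)) = 234 + (19876 + 6) = 234 + 19882 = 20116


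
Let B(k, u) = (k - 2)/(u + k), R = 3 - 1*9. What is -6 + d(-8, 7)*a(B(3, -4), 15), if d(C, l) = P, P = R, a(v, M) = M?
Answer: -96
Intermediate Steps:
R = -6 (R = 3 - 9 = -6)
B(k, u) = (-2 + k)/(k + u)
P = -6
d(C, l) = -6
-6 + d(-8, 7)*a(B(3, -4), 15) = -6 - 6*15 = -6 - 90 = -96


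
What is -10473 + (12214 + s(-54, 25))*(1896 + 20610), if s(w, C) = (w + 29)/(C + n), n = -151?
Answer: 5772527806/21 ≈ 2.7488e+8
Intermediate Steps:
s(w, C) = (29 + w)/(-151 + C) (s(w, C) = (w + 29)/(C - 151) = (29 + w)/(-151 + C))
-10473 + (12214 + s(-54, 25))*(1896 + 20610) = -10473 + (12214 + (29 - 54)/(-151 + 25))*(1896 + 20610) = -10473 + (12214 - 25/(-126))*22506 = -10473 + (12214 - 1/126*(-25))*22506 = -10473 + (12214 + 25/126)*22506 = -10473 + (1538989/126)*22506 = -10473 + 5772747739/21 = 5772527806/21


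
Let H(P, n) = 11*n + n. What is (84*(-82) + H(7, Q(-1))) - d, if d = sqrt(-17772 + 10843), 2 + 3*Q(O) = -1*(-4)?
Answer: -6880 - 13*I*sqrt(41) ≈ -6880.0 - 83.241*I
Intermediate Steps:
Q(O) = 2/3 (Q(O) = -2/3 + (-1*(-4))/3 = -2/3 + (1/3)*4 = -2/3 + 4/3 = 2/3)
H(P, n) = 12*n
d = 13*I*sqrt(41) (d = sqrt(-6929) = 13*I*sqrt(41) ≈ 83.241*I)
(84*(-82) + H(7, Q(-1))) - d = (84*(-82) + 12*(2/3)) - 13*I*sqrt(41) = (-6888 + 8) - 13*I*sqrt(41) = -6880 - 13*I*sqrt(41)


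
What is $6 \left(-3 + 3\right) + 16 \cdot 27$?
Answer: $432$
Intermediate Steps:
$6 \left(-3 + 3\right) + 16 \cdot 27 = 6 \cdot 0 + 432 = 0 + 432 = 432$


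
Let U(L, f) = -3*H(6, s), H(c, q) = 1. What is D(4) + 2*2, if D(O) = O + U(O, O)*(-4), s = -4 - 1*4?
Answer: 20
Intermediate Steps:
s = -8 (s = -4 - 4 = -8)
U(L, f) = -3 (U(L, f) = -3*1 = -3)
D(O) = 12 + O (D(O) = O - 3*(-4) = O + 12 = 12 + O)
D(4) + 2*2 = (12 + 4) + 2*2 = 16 + 4 = 20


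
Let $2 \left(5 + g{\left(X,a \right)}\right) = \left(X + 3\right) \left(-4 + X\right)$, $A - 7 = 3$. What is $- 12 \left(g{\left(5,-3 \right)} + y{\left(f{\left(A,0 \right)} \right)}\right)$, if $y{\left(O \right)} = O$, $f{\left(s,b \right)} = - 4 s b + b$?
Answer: $12$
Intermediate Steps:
$A = 10$ ($A = 7 + 3 = 10$)
$f{\left(s,b \right)} = b - 4 b s$ ($f{\left(s,b \right)} = - 4 b s + b = b - 4 b s$)
$g{\left(X,a \right)} = -5 + \frac{\left(-4 + X\right) \left(3 + X\right)}{2}$ ($g{\left(X,a \right)} = -5 + \frac{\left(X + 3\right) \left(-4 + X\right)}{2} = -5 + \frac{\left(3 + X\right) \left(-4 + X\right)}{2} = -5 + \frac{\left(-4 + X\right) \left(3 + X\right)}{2}$)
$- 12 \left(g{\left(5,-3 \right)} + y{\left(f{\left(A,0 \right)} \right)}\right) = - 12 \left(\left(-11 + \frac{5^{2}}{2} - \frac{5}{2}\right) + 0 \left(1 - 40\right)\right) = - 12 \left(\left(-11 + \frac{1}{2} \cdot 25 - \frac{5}{2}\right) + 0 \left(1 - 40\right)\right) = - 12 \left(\left(-11 + \frac{25}{2} - \frac{5}{2}\right) + 0 \left(-39\right)\right) = - 12 \left(-1 + 0\right) = \left(-12\right) \left(-1\right) = 12$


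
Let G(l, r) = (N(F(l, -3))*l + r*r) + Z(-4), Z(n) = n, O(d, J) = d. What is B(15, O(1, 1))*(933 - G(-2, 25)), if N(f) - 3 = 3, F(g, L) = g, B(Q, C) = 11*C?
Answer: 3564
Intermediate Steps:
N(f) = 6 (N(f) = 3 + 3 = 6)
G(l, r) = -4 + r² + 6*l (G(l, r) = (6*l + r*r) - 4 = (6*l + r²) - 4 = (r² + 6*l) - 4 = -4 + r² + 6*l)
B(15, O(1, 1))*(933 - G(-2, 25)) = (11*1)*(933 - (-4 + 25² + 6*(-2))) = 11*(933 - (-4 + 625 - 12)) = 11*(933 - 1*609) = 11*(933 - 609) = 11*324 = 3564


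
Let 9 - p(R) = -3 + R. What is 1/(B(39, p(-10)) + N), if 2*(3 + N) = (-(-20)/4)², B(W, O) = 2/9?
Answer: 18/175 ≈ 0.10286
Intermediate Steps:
p(R) = 12 - R (p(R) = 9 - (-3 + R) = 9 + (3 - R) = 12 - R)
B(W, O) = 2/9 (B(W, O) = 2*(⅑) = 2/9)
N = 19/2 (N = -3 + (-(-20)/4)²/2 = -3 + (-10*(-½))²/2 = -3 + (½)*5² = -3 + (½)*25 = -3 + 25/2 = 19/2 ≈ 9.5000)
1/(B(39, p(-10)) + N) = 1/(2/9 + 19/2) = 1/(175/18) = 18/175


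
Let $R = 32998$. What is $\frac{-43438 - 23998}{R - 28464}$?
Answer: $- \frac{33718}{2267} \approx -14.873$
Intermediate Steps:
$\frac{-43438 - 23998}{R - 28464} = \frac{-43438 - 23998}{32998 - 28464} = - \frac{67436}{4534} = \left(-67436\right) \frac{1}{4534} = - \frac{33718}{2267}$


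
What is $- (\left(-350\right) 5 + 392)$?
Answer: $1358$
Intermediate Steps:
$- (\left(-350\right) 5 + 392) = - (-1750 + 392) = \left(-1\right) \left(-1358\right) = 1358$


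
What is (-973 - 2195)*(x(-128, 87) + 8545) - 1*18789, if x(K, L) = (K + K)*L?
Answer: 43468347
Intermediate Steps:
x(K, L) = 2*K*L (x(K, L) = (2*K)*L = 2*K*L)
(-973 - 2195)*(x(-128, 87) + 8545) - 1*18789 = (-973 - 2195)*(2*(-128)*87 + 8545) - 1*18789 = -3168*(-22272 + 8545) - 18789 = -3168*(-13727) - 18789 = 43487136 - 18789 = 43468347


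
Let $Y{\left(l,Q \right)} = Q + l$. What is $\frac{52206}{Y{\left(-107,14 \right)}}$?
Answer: $- \frac{17402}{31} \approx -561.35$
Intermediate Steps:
$\frac{52206}{Y{\left(-107,14 \right)}} = \frac{52206}{14 - 107} = \frac{52206}{-93} = 52206 \left(- \frac{1}{93}\right) = - \frac{17402}{31}$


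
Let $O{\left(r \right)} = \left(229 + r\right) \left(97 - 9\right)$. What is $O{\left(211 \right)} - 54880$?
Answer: $-16160$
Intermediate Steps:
$O{\left(r \right)} = 20152 + 88 r$ ($O{\left(r \right)} = \left(229 + r\right) 88 = 20152 + 88 r$)
$O{\left(211 \right)} - 54880 = \left(20152 + 88 \cdot 211\right) - 54880 = \left(20152 + 18568\right) - 54880 = 38720 - 54880 = -16160$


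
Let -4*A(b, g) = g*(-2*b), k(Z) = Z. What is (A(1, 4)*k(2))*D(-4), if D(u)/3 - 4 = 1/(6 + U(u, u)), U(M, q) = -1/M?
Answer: 1248/25 ≈ 49.920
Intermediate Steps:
A(b, g) = b*g/2 (A(b, g) = -g*(-2*b)/4 = -(-1)*b*g/2 = b*g/2)
D(u) = 12 + 3/(6 - 1/u)
(A(1, 4)*k(2))*D(-4) = (((½)*1*4)*2)*(3*(-4 + 25*(-4))/(-1 + 6*(-4))) = (2*2)*(3*(-4 - 100)/(-1 - 24)) = 4*(3*(-104)/(-25)) = 4*(3*(-1/25)*(-104)) = 4*(312/25) = 1248/25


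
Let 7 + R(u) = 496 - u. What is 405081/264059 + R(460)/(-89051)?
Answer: 36065210420/23514718009 ≈ 1.5337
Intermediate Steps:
R(u) = 489 - u (R(u) = -7 + (496 - u) = 489 - u)
405081/264059 + R(460)/(-89051) = 405081/264059 + (489 - 1*460)/(-89051) = 405081*(1/264059) + (489 - 460)*(-1/89051) = 405081/264059 + 29*(-1/89051) = 405081/264059 - 29/89051 = 36065210420/23514718009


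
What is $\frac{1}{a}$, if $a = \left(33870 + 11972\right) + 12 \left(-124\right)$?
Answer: $\frac{1}{44354} \approx 2.2546 \cdot 10^{-5}$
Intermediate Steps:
$a = 44354$ ($a = 45842 - 1488 = 44354$)
$\frac{1}{a} = \frac{1}{44354}$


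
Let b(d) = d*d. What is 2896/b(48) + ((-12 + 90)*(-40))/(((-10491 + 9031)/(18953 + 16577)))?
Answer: 798159133/10512 ≈ 75928.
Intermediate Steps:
b(d) = d**2
2896/b(48) + ((-12 + 90)*(-40))/(((-10491 + 9031)/(18953 + 16577))) = 2896/(48**2) + ((-12 + 90)*(-40))/(((-10491 + 9031)/(18953 + 16577))) = 2896/2304 + (78*(-40))/((-1460/35530)) = 2896*(1/2304) - 3120/((-1460*1/35530)) = 181/144 - 3120/(-146/3553) = 181/144 - 3120*(-3553/146) = 181/144 + 5542680/73 = 798159133/10512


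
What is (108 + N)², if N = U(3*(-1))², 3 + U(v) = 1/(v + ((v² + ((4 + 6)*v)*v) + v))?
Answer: 1022881413376/74805201 ≈ 13674.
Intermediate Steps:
U(v) = -3 + 1/(2*v + 11*v²) (U(v) = -3 + 1/(v + ((v² + ((4 + 6)*v)*v) + v)) = -3 + 1/(v + ((v² + (10*v)*v) + v)) = -3 + 1/(v + ((v² + 10*v²) + v)) = -3 + 1/(v + (11*v² + v)) = -3 + 1/(v + (v + 11*v²)) = -3 + 1/(2*v + 11*v²))
N = 77284/8649 (N = ((1 - 33*(3*(-1))² - 18*(-1))/(((3*(-1)))*(2 + 11*(3*(-1)))))² = ((1 - 33*(-3)² - 6*(-3))/((-3)*(2 + 11*(-3))))² = (-(1 - 33*9 + 18)/(3*(2 - 33)))² = (-⅓*(1 - 297 + 18)/(-31))² = (-⅓*(-1/31)*(-278))² = (-278/93)² = 77284/8649 ≈ 8.9356)
(108 + N)² = (108 + 77284/8649)² = (1011376/8649)² = 1022881413376/74805201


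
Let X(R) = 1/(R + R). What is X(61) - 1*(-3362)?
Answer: 410165/122 ≈ 3362.0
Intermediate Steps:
X(R) = 1/(2*R)
X(61) - 1*(-3362) = (1/2)/61 - 1*(-3362) = (1/2)*(1/61) + 3362 = 1/122 + 3362 = 410165/122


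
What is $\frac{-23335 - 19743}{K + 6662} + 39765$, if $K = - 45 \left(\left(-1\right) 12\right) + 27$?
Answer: $\frac{287418107}{7229} \approx 39759.0$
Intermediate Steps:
$K = 567$ ($K = \left(-45\right) \left(-12\right) + 27 = 540 + 27 = 567$)
$\frac{-23335 - 19743}{K + 6662} + 39765 = \frac{-23335 - 19743}{567 + 6662} + 39765 = - \frac{43078}{7229} + 39765 = \frac{287418107}{7229}$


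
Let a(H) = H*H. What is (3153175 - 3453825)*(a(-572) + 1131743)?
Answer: -438626402550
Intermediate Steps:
a(H) = H²
(3153175 - 3453825)*(a(-572) + 1131743) = (3153175 - 3453825)*((-572)² + 1131743) = -300650*(327184 + 1131743) = -300650*1458927 = -438626402550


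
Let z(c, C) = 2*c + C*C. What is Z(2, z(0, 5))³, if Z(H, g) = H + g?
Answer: 19683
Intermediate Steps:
z(c, C) = C² + 2*c (z(c, C) = 2*c + C² = C² + 2*c)
Z(2, z(0, 5))³ = (2 + (5² + 2*0))³ = (2 + (25 + 0))³ = (2 + 25)³ = 27³ = 19683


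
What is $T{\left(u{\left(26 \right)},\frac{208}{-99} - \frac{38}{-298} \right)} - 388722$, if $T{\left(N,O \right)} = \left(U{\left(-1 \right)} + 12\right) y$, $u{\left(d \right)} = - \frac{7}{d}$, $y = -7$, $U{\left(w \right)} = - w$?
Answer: $-388813$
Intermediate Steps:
$T{\left(N,O \right)} = -91$ ($T{\left(N,O \right)} = \left(\left(-1\right) \left(-1\right) + 12\right) \left(-7\right) = \left(1 + 12\right) \left(-7\right) = 13 \left(-7\right) = -91$)
$T{\left(u{\left(26 \right)},\frac{208}{-99} - \frac{38}{-298} \right)} - 388722 = -91 - 388722 = -388813$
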